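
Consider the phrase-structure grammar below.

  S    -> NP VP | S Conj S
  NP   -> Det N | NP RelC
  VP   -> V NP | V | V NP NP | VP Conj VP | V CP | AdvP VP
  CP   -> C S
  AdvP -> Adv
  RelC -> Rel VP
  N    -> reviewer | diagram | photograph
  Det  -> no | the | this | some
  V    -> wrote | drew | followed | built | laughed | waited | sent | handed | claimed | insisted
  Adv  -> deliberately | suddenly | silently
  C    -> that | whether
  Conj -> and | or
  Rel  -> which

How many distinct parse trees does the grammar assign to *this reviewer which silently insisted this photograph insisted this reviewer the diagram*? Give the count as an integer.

1

[S [NP [NP [Det this] [N reviewer]] [RelC [Rel which] [VP [AdvP [Adv silently]] [VP [V insisted] [NP [Det this] [N photograph]]]]]] [VP [V insisted] [NP [Det this] [N reviewer]] [NP [Det the] [N diagram]]]]
No rule offers an alternative attachment or grouping for any span, so this is the only derivation.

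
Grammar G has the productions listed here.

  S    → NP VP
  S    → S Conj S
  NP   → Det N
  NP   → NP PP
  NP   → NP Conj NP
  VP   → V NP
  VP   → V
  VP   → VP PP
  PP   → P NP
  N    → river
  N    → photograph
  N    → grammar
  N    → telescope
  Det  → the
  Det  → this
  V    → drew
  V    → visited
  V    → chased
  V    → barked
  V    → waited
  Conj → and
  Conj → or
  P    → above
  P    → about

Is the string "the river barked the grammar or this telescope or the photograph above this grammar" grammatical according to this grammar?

Grammatical

[S [NP [Det the] [N river]] [VP [V barked] [NP [NP [NP [Det the] [N grammar]] [Conj or] [NP [NP [Det this] [N telescope]] [Conj or] [NP [Det the] [N photograph]]]] [PP [P above] [NP [Det this] [N grammar]]]]]]
The bracketing above is licensed at every node by one of the given productions, with S at the root.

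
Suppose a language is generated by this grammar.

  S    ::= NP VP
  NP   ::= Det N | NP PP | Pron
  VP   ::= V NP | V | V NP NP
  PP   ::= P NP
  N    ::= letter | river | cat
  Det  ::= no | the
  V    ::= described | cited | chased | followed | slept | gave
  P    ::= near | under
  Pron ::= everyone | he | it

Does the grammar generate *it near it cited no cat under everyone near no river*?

S
  NP
    NP
      Pron: it
    PP
      P: near
      NP
        Pron: it
  VP
    V: cited
    NP
      NP
        Det: no
        N: cat
      PP
        P: under
        NP
          NP
            Pron: everyone
          PP
            P: near
            NP
              Det: no
              N: river
The bracketing above is licensed at every node by one of the given productions, with S at the root.

Grammatical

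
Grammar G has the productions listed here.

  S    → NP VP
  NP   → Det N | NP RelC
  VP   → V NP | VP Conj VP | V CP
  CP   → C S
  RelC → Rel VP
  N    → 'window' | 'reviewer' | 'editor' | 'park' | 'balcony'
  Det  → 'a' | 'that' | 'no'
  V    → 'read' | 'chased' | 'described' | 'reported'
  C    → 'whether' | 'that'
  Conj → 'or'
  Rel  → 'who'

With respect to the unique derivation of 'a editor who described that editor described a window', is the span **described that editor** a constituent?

Yes

[S [NP [NP [Det a] [N editor]] [RelC [Rel who] [VP [V described] [NP [Det that] [N editor]]]]] [VP [V described] [NP [Det a] [N window]]]]
The words 'described that editor' are exhaustively dominated by a single VP node (built by VP → V NP), so they form a constituent.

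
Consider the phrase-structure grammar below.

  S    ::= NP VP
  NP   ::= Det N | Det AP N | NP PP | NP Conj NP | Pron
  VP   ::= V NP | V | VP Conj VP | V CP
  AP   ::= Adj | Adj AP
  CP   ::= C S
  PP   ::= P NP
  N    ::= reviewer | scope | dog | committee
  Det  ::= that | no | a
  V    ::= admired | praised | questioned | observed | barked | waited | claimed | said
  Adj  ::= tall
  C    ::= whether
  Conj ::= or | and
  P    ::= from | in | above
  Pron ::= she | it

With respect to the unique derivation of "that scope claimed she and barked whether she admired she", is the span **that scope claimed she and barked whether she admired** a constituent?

[S [NP [Det that] [N scope]] [VP [VP [V claimed] [NP [Pron she]]] [Conj and] [VP [V barked] [CP [C whether] [S [NP [Pron she]] [VP [V admired] [NP [Pron she]]]]]]]]
The smallest constituent containing 'that scope claimed she and barked whether she admired' is the S spanning 'that scope claimed she and barked whether she admired she'; no single node in the tree dominates exactly the given words.

No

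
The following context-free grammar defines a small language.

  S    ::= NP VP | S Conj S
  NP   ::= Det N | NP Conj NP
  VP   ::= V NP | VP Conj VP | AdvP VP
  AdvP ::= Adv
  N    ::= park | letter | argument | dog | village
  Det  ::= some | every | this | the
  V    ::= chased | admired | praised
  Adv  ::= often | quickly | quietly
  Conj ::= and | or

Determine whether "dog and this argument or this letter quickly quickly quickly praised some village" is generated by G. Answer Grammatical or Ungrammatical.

For S → NP VP, no prefix of the string parses as an NP. The alternative S rule S → S Conj S likewise has no satisfying split.

Ungrammatical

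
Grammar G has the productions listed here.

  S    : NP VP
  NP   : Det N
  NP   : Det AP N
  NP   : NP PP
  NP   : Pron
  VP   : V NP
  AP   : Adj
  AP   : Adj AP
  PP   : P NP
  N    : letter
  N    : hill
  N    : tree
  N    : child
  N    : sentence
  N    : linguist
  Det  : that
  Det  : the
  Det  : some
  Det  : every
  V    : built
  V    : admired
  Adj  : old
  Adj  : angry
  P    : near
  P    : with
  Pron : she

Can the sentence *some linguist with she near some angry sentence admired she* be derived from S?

[S [NP [NP [Det some] [N linguist]] [PP [P with] [NP [NP [Pron she]] [PP [P near] [NP [Det some] [AP [Adj angry]] [N sentence]]]]]] [VP [V admired] [NP [Pron she]]]]
Each bracket corresponds to one application of a listed rule, so the string is derivable from S.

Grammatical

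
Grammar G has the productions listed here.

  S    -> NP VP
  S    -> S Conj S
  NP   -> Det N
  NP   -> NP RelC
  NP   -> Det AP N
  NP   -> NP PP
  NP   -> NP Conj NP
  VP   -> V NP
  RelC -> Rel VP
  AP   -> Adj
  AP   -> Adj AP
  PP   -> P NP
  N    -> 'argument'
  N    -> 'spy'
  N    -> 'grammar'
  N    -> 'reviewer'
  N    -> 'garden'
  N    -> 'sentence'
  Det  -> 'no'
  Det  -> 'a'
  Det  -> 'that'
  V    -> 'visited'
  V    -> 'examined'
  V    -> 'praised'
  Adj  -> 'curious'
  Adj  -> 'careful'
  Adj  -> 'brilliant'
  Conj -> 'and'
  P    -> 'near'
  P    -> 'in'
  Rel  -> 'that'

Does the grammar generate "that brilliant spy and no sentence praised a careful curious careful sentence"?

[S [NP [NP [Det that] [AP [Adj brilliant]] [N spy]] [Conj and] [NP [Det no] [N sentence]]] [VP [V praised] [NP [Det a] [AP [Adj careful] [AP [Adj curious] [AP [Adj careful]]]] [N sentence]]]]
Every word is introduced by a lexical rule and the phrasal rules combine the resulting categories into a single S.

Grammatical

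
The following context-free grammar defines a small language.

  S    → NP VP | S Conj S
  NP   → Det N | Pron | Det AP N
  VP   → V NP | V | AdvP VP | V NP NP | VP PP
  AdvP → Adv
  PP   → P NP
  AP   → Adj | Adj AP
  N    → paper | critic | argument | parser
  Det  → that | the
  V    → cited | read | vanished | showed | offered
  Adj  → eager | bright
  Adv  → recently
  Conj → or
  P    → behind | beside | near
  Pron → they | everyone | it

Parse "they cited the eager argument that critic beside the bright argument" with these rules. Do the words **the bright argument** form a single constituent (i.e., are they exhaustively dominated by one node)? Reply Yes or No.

Yes

[S [NP [Pron they]] [VP [VP [V cited] [NP [Det the] [AP [Adj eager]] [N argument]] [NP [Det that] [N critic]]] [PP [P beside] [NP [Det the] [AP [Adj bright]] [N argument]]]]]
The words 'the bright argument' are exhaustively dominated by a single NP node (built by NP → Det AP N), so they form a constituent.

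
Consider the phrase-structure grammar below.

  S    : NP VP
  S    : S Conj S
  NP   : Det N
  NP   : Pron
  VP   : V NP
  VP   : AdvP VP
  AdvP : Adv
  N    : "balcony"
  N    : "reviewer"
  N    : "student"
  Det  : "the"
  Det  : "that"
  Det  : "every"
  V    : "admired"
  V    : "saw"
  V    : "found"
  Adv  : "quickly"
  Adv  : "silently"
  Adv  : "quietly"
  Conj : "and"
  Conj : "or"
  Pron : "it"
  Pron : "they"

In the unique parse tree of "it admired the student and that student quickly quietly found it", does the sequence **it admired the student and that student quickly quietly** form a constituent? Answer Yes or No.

[S [S [NP [Pron it]] [VP [V admired] [NP [Det the] [N student]]]] [Conj and] [S [NP [Det that] [N student]] [VP [AdvP [Adv quickly]] [VP [AdvP [Adv quietly]] [VP [V found] [NP [Pron it]]]]]]]
The smallest constituent containing 'it admired the student and that student quickly quietly' is the S spanning 'it admired the student and that student quickly quietly found it'; no single node in the tree dominates exactly the given words.

No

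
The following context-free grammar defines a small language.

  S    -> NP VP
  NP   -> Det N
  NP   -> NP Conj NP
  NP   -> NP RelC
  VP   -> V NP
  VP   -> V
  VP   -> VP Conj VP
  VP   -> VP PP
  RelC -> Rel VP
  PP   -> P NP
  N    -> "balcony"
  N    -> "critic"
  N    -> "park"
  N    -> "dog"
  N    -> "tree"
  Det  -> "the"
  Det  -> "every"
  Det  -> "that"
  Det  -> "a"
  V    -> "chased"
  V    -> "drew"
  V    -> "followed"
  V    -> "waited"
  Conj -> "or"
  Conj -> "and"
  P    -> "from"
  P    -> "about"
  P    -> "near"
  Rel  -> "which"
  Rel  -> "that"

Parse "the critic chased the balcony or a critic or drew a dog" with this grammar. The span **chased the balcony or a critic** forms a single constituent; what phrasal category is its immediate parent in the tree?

VP

S
  NP
    Det: the
    N: critic
  VP
    VP
      V: chased
      NP
        NP
          Det: the
          N: balcony
        Conj: or
        NP
          Det: a
          N: critic
    Conj: or
    VP
      V: drew
      NP
        Det: a
        N: dog
The span 'chased the balcony or a critic' is the VP node built by VP → V NP.
Its mother is the VP built by VP → VP Conj VP.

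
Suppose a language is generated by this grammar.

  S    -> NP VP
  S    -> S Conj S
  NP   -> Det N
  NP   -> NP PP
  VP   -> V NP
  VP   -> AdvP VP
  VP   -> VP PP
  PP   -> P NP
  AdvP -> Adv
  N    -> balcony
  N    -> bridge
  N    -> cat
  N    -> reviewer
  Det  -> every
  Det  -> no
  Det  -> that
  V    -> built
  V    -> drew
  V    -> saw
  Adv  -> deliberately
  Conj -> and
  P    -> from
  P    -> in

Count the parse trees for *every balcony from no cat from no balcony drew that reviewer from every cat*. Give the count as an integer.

Two of the 4 distinct bracketings:
[S [NP [NP [Det every] [N balcony]] [PP [P from] [NP [NP [Det no] [N cat]] [PP [P from] [NP [Det no] [N balcony]]]]]] [VP [V drew] [NP [NP [Det that] [N reviewer]] [PP [P from] [NP [Det every] [N cat]]]]]]
[S [NP [NP [Det every] [N balcony]] [PP [P from] [NP [NP [Det no] [N cat]] [PP [P from] [NP [Det no] [N balcony]]]]]] [VP [VP [V drew] [NP [Det that] [N reviewer]]] [PP [P from] [NP [Det every] [N cat]]]]]
The difference turns on whether VP → VP PP is used at the relevant span, versus an alternative expansion of VP.

4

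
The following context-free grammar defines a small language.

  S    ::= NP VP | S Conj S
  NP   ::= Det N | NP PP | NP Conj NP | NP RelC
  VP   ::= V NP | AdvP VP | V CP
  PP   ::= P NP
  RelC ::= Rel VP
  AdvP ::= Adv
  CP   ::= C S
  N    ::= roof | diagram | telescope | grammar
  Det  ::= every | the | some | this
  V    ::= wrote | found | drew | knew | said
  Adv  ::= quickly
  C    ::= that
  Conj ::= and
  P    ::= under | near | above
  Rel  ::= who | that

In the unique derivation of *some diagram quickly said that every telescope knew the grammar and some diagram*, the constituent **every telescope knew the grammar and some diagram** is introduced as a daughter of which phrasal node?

CP

[S [NP [Det some] [N diagram]] [VP [AdvP [Adv quickly]] [VP [V said] [CP [C that] [S [NP [Det every] [N telescope]] [VP [V knew] [NP [NP [Det the] [N grammar]] [Conj and] [NP [Det some] [N diagram]]]]]]]]]
The span 'every telescope knew the grammar and some diagram' is the S node built by S → NP VP.
Its mother is the CP built by CP → C S.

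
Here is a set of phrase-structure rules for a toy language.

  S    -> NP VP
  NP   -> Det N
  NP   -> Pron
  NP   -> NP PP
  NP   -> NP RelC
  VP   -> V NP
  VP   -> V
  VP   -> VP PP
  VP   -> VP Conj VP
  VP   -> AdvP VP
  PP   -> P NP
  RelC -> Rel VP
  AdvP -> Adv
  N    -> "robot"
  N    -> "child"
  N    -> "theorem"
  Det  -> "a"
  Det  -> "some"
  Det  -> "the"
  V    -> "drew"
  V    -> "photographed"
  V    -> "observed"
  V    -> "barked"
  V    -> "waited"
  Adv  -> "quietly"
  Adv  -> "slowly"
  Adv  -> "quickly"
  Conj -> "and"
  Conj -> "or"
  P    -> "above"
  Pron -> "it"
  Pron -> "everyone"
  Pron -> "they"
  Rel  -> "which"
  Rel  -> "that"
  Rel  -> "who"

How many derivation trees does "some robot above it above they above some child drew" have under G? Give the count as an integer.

5

Two of the 5 distinct bracketings:
[S [NP [NP [Det some] [N robot]] [PP [P above] [NP [NP [Pron it]] [PP [P above] [NP [NP [Pron they]] [PP [P above] [NP [Det some] [N child]]]]]]]] [VP [V drew]]]
[S [NP [NP [Det some] [N robot]] [PP [P above] [NP [NP [NP [Pron it]] [PP [P above] [NP [Pron they]]]] [PP [P above] [NP [Det some] [N child]]]]]] [VP [V drew]]]
The trees differ in how a recursive rule is bracketed over the same span.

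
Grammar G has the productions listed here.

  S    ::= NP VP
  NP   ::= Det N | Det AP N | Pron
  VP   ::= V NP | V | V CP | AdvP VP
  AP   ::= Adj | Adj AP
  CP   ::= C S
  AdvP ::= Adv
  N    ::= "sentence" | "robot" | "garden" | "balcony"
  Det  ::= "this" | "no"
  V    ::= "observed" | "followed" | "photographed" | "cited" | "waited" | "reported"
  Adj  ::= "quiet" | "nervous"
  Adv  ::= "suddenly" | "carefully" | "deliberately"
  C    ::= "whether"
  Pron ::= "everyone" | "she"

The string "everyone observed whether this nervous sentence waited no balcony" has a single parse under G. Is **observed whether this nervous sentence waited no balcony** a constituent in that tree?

[S [NP [Pron everyone]] [VP [V observed] [CP [C whether] [S [NP [Det this] [AP [Adj nervous]] [N sentence]] [VP [V waited] [NP [Det no] [N balcony]]]]]]]
The words 'observed whether this nervous sentence waited no balcony' are exhaustively dominated by a single VP node (built by VP → V CP), so they form a constituent.

Yes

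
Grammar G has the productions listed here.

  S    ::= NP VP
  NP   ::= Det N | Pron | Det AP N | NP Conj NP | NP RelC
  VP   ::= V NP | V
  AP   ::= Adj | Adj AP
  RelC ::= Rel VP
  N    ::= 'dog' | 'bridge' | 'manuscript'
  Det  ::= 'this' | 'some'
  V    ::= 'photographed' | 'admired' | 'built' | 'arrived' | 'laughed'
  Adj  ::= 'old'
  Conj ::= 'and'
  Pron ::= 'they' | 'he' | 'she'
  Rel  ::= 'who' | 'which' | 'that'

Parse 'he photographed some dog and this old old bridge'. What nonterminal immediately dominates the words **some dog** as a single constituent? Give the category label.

NP

[S [NP [Pron he]] [VP [V photographed] [NP [NP [Det some] [N dog]] [Conj and] [NP [Det this] [AP [Adj old] [AP [Adj old]]] [N bridge]]]]]
The span 'some dog' is the NP node built by NP → Det N.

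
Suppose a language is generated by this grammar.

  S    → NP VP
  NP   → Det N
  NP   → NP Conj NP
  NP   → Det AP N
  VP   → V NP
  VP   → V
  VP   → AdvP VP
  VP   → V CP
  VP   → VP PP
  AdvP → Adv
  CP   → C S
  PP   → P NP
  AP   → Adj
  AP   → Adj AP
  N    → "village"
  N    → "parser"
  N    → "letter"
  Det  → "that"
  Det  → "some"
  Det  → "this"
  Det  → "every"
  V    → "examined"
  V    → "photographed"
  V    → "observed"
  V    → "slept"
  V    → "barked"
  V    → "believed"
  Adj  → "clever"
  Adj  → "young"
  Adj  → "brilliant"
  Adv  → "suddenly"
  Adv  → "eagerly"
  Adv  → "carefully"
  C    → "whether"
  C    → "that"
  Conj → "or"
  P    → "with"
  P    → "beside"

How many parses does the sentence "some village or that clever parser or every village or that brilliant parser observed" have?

5

Two of the 5 distinct bracketings:
[S [NP [NP [Det some] [N village]] [Conj or] [NP [NP [Det that] [AP [Adj clever]] [N parser]] [Conj or] [NP [NP [Det every] [N village]] [Conj or] [NP [Det that] [AP [Adj brilliant]] [N parser]]]]] [VP [V observed]]]
[S [NP [NP [Det some] [N village]] [Conj or] [NP [NP [NP [Det that] [AP [Adj clever]] [N parser]] [Conj or] [NP [Det every] [N village]]] [Conj or] [NP [Det that] [AP [Adj brilliant]] [N parser]]]] [VP [V observed]]]
The trees differ in how a recursive rule is bracketed over the same span.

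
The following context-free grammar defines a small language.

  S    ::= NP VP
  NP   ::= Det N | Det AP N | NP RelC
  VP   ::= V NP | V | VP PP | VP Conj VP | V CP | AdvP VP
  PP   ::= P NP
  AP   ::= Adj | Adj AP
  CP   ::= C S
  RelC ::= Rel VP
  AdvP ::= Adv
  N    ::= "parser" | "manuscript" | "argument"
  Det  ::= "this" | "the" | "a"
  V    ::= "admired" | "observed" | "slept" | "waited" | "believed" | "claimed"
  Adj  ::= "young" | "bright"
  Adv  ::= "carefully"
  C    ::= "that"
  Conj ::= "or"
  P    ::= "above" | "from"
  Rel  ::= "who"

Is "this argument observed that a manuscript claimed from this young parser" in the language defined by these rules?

S
  NP
    Det: this
    N: argument
  VP
    VP
      V: observed
      CP
        C: that
        S
          NP
            Det: a
            N: manuscript
          VP
            V: claimed
    PP
      P: from
      NP
        Det: this
        AP
          Adj: young
        N: parser
Every word is introduced by a lexical rule and the phrasal rules combine the resulting categories into a single S.

Grammatical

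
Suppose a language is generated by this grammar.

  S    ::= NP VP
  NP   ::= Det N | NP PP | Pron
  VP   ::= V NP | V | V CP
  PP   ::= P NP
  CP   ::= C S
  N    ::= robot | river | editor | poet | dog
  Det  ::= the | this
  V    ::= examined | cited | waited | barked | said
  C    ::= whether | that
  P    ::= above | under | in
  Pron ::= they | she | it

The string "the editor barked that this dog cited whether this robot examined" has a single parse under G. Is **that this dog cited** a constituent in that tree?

[S [NP [Det the] [N editor]] [VP [V barked] [CP [C that] [S [NP [Det this] [N dog]] [VP [V cited] [CP [C whether] [S [NP [Det this] [N robot]] [VP [V examined]]]]]]]]]
The smallest constituent containing 'that this dog cited' is the CP spanning 'that this dog cited whether this robot examined'; no single node in the tree dominates exactly the given words.

No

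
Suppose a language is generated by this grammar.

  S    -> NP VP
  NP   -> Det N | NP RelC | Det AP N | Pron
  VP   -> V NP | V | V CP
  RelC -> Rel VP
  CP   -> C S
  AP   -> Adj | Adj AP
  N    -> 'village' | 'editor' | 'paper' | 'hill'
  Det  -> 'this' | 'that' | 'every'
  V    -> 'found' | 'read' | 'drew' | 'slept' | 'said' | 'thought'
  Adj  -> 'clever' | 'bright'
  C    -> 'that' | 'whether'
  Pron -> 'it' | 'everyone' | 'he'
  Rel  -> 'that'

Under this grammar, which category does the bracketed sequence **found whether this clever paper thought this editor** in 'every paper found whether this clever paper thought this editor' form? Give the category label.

S
  NP
    Det: every
    N: paper
  VP
    V: found
    CP
      C: whether
      S
        NP
          Det: this
          AP
            Adj: clever
          N: paper
        VP
          V: thought
          NP
            Det: this
            N: editor
The span 'found whether this clever paper thought this editor' is the VP node built by VP → V CP.

VP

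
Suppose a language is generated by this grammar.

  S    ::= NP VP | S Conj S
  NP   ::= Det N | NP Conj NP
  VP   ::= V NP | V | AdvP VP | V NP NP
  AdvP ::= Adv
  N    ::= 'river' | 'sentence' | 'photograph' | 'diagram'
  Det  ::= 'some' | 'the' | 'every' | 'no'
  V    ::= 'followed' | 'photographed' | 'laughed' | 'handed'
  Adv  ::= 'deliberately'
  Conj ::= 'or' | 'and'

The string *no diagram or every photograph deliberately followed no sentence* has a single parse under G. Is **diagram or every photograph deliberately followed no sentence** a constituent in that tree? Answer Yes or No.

[S [NP [NP [Det no] [N diagram]] [Conj or] [NP [Det every] [N photograph]]] [VP [AdvP [Adv deliberately]] [VP [V followed] [NP [Det no] [N sentence]]]]]
The smallest constituent containing 'diagram or every photograph deliberately followed no sentence' is the S spanning 'no diagram or every photograph deliberately followed no sentence'; no single node in the tree dominates exactly the given words.

No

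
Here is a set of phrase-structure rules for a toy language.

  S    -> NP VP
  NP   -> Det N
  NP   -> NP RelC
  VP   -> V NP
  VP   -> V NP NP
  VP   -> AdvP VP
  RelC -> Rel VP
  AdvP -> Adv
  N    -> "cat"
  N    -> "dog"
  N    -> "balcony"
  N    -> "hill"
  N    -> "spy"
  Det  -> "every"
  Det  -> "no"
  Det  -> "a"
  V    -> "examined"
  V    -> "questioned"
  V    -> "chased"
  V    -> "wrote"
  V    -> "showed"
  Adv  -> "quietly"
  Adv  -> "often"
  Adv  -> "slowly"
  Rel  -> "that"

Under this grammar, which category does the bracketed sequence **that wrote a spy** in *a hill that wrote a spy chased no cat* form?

[S [NP [NP [Det a] [N hill]] [RelC [Rel that] [VP [V wrote] [NP [Det a] [N spy]]]]] [VP [V chased] [NP [Det no] [N cat]]]]
The span 'that wrote a spy' is the RelC node built by RelC → Rel VP.

RelC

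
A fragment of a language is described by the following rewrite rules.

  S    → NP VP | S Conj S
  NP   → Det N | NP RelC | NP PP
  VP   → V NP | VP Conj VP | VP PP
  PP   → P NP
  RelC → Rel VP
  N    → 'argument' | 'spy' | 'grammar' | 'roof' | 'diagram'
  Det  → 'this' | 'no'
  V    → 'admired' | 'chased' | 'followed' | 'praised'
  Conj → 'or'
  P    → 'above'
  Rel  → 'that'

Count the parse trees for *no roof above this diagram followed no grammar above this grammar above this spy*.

Two of the 5 distinct bracketings:
[S [NP [NP [Det no] [N roof]] [PP [P above] [NP [Det this] [N diagram]]]] [VP [V followed] [NP [NP [Det no] [N grammar]] [PP [P above] [NP [NP [Det this] [N grammar]] [PP [P above] [NP [Det this] [N spy]]]]]]]]
[S [NP [NP [Det no] [N roof]] [PP [P above] [NP [Det this] [N diagram]]]] [VP [V followed] [NP [NP [NP [Det no] [N grammar]] [PP [P above] [NP [Det this] [N grammar]]]] [PP [P above] [NP [Det this] [N spy]]]]]]
The trees differ in how a recursive rule is bracketed over the same span.

5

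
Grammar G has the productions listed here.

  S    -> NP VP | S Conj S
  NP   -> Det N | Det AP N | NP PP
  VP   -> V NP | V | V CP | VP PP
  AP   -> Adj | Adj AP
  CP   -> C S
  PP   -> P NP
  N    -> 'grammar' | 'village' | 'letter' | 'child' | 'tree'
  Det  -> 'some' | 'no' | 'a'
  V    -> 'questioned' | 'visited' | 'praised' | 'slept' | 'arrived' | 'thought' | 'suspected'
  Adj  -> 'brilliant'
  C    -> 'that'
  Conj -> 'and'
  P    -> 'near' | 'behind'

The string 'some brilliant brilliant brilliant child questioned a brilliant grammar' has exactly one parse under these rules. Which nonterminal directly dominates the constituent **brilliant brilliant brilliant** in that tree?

[S [NP [Det some] [AP [Adj brilliant] [AP [Adj brilliant] [AP [Adj brilliant]]]] [N child]] [VP [V questioned] [NP [Det a] [AP [Adj brilliant]] [N grammar]]]]
The span 'brilliant brilliant brilliant' is the AP node built by AP → Adj AP.
Its mother is the NP built by NP → Det AP N.

NP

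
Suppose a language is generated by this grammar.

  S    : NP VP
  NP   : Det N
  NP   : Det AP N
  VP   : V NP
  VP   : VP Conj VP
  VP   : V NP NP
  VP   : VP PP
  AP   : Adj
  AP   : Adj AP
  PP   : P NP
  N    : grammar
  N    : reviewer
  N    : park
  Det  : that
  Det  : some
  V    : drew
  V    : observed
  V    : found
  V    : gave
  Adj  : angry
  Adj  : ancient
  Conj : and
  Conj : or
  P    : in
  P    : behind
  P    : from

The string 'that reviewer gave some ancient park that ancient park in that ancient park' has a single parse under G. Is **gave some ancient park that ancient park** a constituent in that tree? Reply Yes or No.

[S [NP [Det that] [N reviewer]] [VP [VP [V gave] [NP [Det some] [AP [Adj ancient]] [N park]] [NP [Det that] [AP [Adj ancient]] [N park]]] [PP [P in] [NP [Det that] [AP [Adj ancient]] [N park]]]]]
The words 'gave some ancient park that ancient park' are exhaustively dominated by a single VP node (built by VP → V NP NP), so they form a constituent.

Yes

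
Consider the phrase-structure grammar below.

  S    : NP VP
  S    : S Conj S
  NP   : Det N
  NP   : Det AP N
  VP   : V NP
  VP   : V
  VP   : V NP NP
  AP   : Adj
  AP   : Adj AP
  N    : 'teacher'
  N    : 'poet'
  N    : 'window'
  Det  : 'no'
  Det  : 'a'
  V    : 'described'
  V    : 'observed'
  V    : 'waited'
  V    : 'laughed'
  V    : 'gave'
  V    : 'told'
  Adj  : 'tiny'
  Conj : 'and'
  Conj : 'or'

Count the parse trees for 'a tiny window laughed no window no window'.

1

[S [NP [Det a] [AP [Adj tiny]] [N window]] [VP [V laughed] [NP [Det no] [N window]] [NP [Det no] [N window]]]]
No rule offers an alternative attachment or grouping for any span, so this is the only derivation.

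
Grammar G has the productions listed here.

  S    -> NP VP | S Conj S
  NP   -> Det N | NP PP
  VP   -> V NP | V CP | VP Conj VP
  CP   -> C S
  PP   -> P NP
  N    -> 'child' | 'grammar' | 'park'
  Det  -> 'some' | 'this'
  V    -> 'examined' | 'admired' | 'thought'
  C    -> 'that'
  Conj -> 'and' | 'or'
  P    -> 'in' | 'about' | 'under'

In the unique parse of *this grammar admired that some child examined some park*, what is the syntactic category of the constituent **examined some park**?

[S [NP [Det this] [N grammar]] [VP [V admired] [CP [C that] [S [NP [Det some] [N child]] [VP [V examined] [NP [Det some] [N park]]]]]]]
The span 'examined some park' is the VP node built by VP → V NP.

VP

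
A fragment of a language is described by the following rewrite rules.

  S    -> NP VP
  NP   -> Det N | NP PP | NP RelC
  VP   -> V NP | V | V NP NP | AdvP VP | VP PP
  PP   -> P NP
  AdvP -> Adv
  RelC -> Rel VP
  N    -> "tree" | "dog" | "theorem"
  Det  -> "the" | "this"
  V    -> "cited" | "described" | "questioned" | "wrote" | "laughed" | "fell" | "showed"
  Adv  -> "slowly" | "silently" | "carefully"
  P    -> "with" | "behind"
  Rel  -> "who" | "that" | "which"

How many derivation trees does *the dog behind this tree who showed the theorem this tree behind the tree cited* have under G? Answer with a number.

7

Two of the 7 distinct bracketings:
[S [NP [NP [Det the] [N dog]] [PP [P behind] [NP [NP [NP [Det this] [N tree]] [RelC [Rel who] [VP [V showed] [NP [Det the] [N theorem]] [NP [Det this] [N tree]]]]] [PP [P behind] [NP [Det the] [N tree]]]]]] [VP [V cited]]]
[S [NP [NP [Det the] [N dog]] [PP [P behind] [NP [NP [Det this] [N tree]] [RelC [Rel who] [VP [V showed] [NP [Det the] [N theorem]] [NP [NP [Det this] [N tree]] [PP [P behind] [NP [Det the] [N tree]]]]]]]]] [VP [V cited]]]
The trees differ in how a recursive rule is bracketed over the same span.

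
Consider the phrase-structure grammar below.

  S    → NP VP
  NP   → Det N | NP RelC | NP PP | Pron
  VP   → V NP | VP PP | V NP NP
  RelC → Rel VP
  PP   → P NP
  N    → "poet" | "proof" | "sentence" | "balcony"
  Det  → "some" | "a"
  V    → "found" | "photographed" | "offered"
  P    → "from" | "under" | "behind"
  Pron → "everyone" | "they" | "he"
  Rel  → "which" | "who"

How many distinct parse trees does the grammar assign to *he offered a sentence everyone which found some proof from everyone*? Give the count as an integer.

4

Two of the 4 distinct bracketings:
[S [NP [Pron he]] [VP [VP [V offered] [NP [Det a] [N sentence]] [NP [NP [Pron everyone]] [RelC [Rel which] [VP [V found] [NP [Det some] [N proof]]]]]] [PP [P from] [NP [Pron everyone]]]]]
[S [NP [Pron he]] [VP [V offered] [NP [Det a] [N sentence]] [NP [NP [Pron everyone]] [RelC [Rel which] [VP [V found] [NP [NP [Det some] [N proof]] [PP [P from] [NP [Pron everyone]]]]]]]]]
The difference turns on whether NP → NP PP is used at the relevant span, versus an alternative expansion of NP.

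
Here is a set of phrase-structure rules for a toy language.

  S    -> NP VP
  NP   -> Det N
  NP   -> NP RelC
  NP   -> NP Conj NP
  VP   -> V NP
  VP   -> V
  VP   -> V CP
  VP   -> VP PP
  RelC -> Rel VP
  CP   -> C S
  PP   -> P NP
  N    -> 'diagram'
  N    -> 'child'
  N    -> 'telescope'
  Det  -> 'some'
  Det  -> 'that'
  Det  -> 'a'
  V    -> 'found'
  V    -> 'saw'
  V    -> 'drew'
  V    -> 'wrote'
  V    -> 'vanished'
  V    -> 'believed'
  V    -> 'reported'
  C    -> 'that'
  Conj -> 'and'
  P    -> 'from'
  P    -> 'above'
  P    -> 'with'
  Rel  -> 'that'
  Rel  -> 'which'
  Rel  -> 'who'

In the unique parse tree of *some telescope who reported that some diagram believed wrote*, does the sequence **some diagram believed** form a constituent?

Yes

[S [NP [NP [Det some] [N telescope]] [RelC [Rel who] [VP [V reported] [CP [C that] [S [NP [Det some] [N diagram]] [VP [V believed]]]]]]] [VP [V wrote]]]
The words 'some diagram believed' are exhaustively dominated by a single S node (built by S → NP VP), so they form a constituent.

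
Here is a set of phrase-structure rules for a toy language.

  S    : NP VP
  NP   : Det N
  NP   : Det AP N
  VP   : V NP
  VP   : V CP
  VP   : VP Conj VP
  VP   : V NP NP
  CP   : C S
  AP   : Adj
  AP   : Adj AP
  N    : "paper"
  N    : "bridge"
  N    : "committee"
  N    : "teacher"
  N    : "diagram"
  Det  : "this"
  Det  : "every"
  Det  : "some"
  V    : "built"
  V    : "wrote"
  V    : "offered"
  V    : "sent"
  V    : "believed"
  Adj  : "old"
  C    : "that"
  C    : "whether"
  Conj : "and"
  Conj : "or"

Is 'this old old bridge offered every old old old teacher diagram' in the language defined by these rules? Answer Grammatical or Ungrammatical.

An N word can never sit immediately before an N word in any string this grammar generates, so the substring 'teacher diagram' rules out a derivation.

Ungrammatical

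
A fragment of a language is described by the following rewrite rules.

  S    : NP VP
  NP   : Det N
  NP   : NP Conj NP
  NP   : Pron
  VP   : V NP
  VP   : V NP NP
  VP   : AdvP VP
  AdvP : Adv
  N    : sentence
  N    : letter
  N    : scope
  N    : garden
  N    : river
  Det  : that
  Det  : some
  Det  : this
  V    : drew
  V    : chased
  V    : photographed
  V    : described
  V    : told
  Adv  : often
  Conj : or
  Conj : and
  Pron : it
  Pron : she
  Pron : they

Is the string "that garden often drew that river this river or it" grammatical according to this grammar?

S
  NP
    Det: that
    N: garden
  VP
    AdvP
      Adv: often
    VP
      V: drew
      NP
        Det: that
        N: river
      NP
        NP
          Det: this
          N: river
        Conj: or
        NP
          Pron: it
The bracketing above is licensed at every node by one of the given productions, with S at the root.

Grammatical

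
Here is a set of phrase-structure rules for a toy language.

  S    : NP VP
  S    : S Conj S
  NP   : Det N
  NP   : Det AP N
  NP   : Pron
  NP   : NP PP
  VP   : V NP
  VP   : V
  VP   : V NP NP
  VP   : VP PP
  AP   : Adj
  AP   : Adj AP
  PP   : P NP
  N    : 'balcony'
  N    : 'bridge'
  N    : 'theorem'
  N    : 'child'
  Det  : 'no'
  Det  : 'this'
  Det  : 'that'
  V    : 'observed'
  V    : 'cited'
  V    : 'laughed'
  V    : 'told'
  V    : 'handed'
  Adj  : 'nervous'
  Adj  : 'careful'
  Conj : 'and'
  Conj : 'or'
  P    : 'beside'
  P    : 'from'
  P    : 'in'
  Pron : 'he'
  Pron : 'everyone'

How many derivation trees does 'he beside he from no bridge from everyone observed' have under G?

5

Two of the 5 distinct bracketings:
[S [NP [NP [Pron he]] [PP [P beside] [NP [NP [Pron he]] [PP [P from] [NP [NP [Det no] [N bridge]] [PP [P from] [NP [Pron everyone]]]]]]]] [VP [V observed]]]
[S [NP [NP [Pron he]] [PP [P beside] [NP [NP [NP [Pron he]] [PP [P from] [NP [Det no] [N bridge]]]] [PP [P from] [NP [Pron everyone]]]]]] [VP [V observed]]]
The trees differ in how a recursive rule is bracketed over the same span.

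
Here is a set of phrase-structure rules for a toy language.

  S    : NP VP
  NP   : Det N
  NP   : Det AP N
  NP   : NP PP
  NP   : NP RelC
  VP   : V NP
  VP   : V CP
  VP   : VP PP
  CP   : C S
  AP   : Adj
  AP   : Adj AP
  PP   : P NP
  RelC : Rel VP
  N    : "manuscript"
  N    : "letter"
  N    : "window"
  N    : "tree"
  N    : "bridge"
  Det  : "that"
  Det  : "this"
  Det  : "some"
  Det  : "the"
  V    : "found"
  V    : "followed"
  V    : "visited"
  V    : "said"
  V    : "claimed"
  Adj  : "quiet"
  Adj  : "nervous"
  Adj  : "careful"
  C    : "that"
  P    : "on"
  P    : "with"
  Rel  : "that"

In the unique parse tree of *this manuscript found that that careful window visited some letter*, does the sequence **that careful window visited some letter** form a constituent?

[S [NP [Det this] [N manuscript]] [VP [V found] [CP [C that] [S [NP [Det that] [AP [Adj careful]] [N window]] [VP [V visited] [NP [Det some] [N letter]]]]]]]
The words 'that careful window visited some letter' are exhaustively dominated by a single S node (built by S → NP VP), so they form a constituent.

Yes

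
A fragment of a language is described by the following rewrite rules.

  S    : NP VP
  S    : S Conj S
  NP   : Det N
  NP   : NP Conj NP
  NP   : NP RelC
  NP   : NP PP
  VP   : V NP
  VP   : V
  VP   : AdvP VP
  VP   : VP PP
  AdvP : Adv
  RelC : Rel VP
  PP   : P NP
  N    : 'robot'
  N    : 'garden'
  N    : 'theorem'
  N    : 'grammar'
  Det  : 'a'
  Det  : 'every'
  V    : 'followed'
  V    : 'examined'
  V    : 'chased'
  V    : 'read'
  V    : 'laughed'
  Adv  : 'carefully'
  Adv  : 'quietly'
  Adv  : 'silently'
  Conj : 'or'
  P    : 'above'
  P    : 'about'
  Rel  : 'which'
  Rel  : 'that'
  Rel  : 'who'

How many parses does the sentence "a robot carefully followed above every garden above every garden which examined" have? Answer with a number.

7

Two of the 7 distinct bracketings:
[S [NP [Det a] [N robot]] [VP [AdvP [Adv carefully]] [VP [VP [V followed]] [PP [P above] [NP [NP [NP [Det every] [N garden]] [PP [P above] [NP [Det every] [N garden]]]] [RelC [Rel which] [VP [V examined]]]]]]]]
[S [NP [Det a] [N robot]] [VP [AdvP [Adv carefully]] [VP [VP [V followed]] [PP [P above] [NP [NP [Det every] [N garden]] [PP [P above] [NP [NP [Det every] [N garden]] [RelC [Rel which] [VP [V examined]]]]]]]]]]
The trees differ in how a recursive rule is bracketed over the same span.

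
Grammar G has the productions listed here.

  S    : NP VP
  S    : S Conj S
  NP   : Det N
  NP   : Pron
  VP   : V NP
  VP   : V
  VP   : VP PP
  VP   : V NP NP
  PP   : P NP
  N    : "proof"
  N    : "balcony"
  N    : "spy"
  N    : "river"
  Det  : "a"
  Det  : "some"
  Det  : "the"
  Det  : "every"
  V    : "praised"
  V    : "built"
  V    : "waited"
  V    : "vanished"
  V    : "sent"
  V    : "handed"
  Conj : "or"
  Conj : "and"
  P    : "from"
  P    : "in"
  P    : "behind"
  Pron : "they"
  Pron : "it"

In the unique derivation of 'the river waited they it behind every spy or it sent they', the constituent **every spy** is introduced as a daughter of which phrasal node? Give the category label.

S
  S
    NP
      Det: the
      N: river
    VP
      VP
        V: waited
        NP
          Pron: they
        NP
          Pron: it
      PP
        P: behind
        NP
          Det: every
          N: spy
  Conj: or
  S
    NP
      Pron: it
    VP
      V: sent
      NP
        Pron: they
The span 'every spy' is the NP node built by NP → Det N.
Its mother is the PP built by PP → P NP.

PP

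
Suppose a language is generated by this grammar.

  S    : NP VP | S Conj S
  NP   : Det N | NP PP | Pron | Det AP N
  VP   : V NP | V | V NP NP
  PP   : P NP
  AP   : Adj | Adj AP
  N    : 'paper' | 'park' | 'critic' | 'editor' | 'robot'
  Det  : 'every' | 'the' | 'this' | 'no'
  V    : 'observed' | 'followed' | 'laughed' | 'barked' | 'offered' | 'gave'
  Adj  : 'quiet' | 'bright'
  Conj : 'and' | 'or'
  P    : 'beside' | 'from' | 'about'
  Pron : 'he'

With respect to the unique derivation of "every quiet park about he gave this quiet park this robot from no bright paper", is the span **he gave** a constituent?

[S [NP [NP [Det every] [AP [Adj quiet]] [N park]] [PP [P about] [NP [Pron he]]]] [VP [V gave] [NP [Det this] [AP [Adj quiet]] [N park]] [NP [NP [Det this] [N robot]] [PP [P from] [NP [Det no] [AP [Adj bright]] [N paper]]]]]]
The smallest constituent containing 'he gave' is the S spanning 'every quiet park about he gave this quiet park this robot from no bright paper'; no single node in the tree dominates exactly the given words.

No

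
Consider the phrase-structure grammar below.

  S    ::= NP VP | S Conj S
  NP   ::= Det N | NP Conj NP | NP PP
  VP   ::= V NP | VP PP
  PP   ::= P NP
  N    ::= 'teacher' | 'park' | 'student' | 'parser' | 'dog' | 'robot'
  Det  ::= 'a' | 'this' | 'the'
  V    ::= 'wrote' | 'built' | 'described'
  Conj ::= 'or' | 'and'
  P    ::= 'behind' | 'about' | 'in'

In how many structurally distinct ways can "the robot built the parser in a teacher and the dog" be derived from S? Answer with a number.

3

Two of the 3 distinct bracketings:
[S [NP [Det the] [N robot]] [VP [V built] [NP [NP [NP [Det the] [N parser]] [PP [P in] [NP [Det a] [N teacher]]]] [Conj and] [NP [Det the] [N dog]]]]]
[S [NP [Det the] [N robot]] [VP [V built] [NP [NP [Det the] [N parser]] [PP [P in] [NP [NP [Det a] [N teacher]] [Conj and] [NP [Det the] [N dog]]]]]]]
The trees differ in how a recursive rule is bracketed over the same span.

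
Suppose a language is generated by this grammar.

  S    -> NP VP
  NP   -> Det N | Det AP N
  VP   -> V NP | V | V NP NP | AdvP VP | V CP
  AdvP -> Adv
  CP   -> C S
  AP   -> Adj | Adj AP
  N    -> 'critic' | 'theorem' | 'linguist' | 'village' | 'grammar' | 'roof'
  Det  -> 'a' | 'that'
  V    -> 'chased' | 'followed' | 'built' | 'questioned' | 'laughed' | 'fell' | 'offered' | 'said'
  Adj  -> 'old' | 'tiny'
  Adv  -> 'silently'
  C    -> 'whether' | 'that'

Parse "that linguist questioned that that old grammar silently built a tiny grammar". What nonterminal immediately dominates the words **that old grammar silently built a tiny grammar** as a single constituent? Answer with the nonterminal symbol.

S

[S [NP [Det that] [N linguist]] [VP [V questioned] [CP [C that] [S [NP [Det that] [AP [Adj old]] [N grammar]] [VP [AdvP [Adv silently]] [VP [V built] [NP [Det a] [AP [Adj tiny]] [N grammar]]]]]]]]
The span 'that old grammar silently built a tiny grammar' is the S node built by S → NP VP.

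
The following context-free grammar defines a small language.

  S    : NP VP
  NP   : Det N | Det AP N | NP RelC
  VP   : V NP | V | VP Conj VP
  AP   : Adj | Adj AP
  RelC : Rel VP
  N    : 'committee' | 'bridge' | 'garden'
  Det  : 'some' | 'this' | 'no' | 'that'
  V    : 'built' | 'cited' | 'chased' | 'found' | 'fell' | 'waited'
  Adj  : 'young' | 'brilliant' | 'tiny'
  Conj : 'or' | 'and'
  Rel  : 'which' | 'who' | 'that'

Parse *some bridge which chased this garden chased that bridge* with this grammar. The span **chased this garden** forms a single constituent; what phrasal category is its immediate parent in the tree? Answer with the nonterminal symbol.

RelC

[S [NP [NP [Det some] [N bridge]] [RelC [Rel which] [VP [V chased] [NP [Det this] [N garden]]]]] [VP [V chased] [NP [Det that] [N bridge]]]]
The span 'chased this garden' is the VP node built by VP → V NP.
Its mother is the RelC built by RelC → Rel VP.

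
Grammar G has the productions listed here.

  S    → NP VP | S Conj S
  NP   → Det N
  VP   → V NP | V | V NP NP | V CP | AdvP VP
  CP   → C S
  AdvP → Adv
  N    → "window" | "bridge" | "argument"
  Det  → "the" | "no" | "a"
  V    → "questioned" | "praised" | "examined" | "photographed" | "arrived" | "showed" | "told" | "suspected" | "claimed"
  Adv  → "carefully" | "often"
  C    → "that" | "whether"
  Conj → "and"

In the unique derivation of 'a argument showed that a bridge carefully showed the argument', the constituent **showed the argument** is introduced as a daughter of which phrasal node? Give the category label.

VP

[S [NP [Det a] [N argument]] [VP [V showed] [CP [C that] [S [NP [Det a] [N bridge]] [VP [AdvP [Adv carefully]] [VP [V showed] [NP [Det the] [N argument]]]]]]]]
The span 'showed the argument' is the VP node built by VP → V NP.
Its mother is the VP built by VP → AdvP VP.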